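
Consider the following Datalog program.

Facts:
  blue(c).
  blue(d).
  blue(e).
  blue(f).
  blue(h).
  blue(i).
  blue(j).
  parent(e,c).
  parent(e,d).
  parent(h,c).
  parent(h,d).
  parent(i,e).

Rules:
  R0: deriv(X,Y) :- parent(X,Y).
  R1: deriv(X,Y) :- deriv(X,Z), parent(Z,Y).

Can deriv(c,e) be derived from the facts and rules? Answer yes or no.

round 1: derive deriv(e,c) via R0 from parent(e,c)
round 1: derive deriv(e,d) via R0 from parent(e,d)
round 1: derive deriv(h,c) via R0 from parent(h,c)
round 1: derive deriv(h,d) via R0 from parent(h,d)
round 1: derive deriv(i,e) via R0 from parent(i,e)
round 2: derive deriv(i,c) via R1 from deriv(i,e), parent(e,c)
round 2: derive deriv(i,d) via R1 from deriv(i,e), parent(e,d)

no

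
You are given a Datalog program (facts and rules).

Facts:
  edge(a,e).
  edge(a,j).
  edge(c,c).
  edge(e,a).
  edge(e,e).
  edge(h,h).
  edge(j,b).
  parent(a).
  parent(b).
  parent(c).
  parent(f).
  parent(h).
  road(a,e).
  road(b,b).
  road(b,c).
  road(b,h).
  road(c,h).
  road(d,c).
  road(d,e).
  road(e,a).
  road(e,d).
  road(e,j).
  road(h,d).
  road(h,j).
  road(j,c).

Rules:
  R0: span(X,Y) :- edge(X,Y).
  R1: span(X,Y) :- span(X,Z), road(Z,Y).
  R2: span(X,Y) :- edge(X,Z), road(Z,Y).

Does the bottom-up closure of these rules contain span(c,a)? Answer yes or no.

yes

round 1: derive span(a,e) via R0 from edge(a,e)
round 1: derive span(a,j) via R0 from edge(a,j)
round 1: derive span(c,c) via R0 from edge(c,c)
round 1: derive span(e,a) via R0 from edge(e,a)
round 1: derive span(e,e) via R0 from edge(e,e)
round 1: derive span(h,h) via R0 from edge(h,h)
round 1: derive span(j,b) via R0 from edge(j,b)
round 1: derive span(a,a) via R2 from edge(a,e), road(e,a)
round 1: derive span(a,c) via R2 from edge(a,j), road(j,c)
round 1: derive span(a,d) via R2 from edge(a,e), road(e,d)
round 1: derive span(c,h) via R2 from edge(c,c), road(c,h)
round 1: derive span(e,d) via R2 from edge(e,e), road(e,d)
round 1: derive span(e,j) via R2 from edge(e,e), road(e,j)
round 1: derive span(h,d) via R2 from edge(h,h), road(h,d)
round 1: derive span(h,j) via R2 from edge(h,h), road(h,j)
round 1: derive span(j,c) via R2 from edge(j,b), road(b,c)
round 1: derive span(j,h) via R2 from edge(j,b), road(b,h)
round 2: derive span(a,h) via R1 from span(a,c), road(c,h)
round 2: derive span(c,d) via R1 from span(c,h), road(h,d)
round 2: derive span(c,j) via R1 from span(c,h), road(h,j)
round 2: derive span(e,c) via R1 from span(e,d), road(d,c)
round 2: derive span(h,c) via R1 from span(h,d), road(d,c)
round 2: derive span(h,e) via R1 from span(h,d), road(d,e)
round 2: derive span(j,d) via R1 from span(j,h), road(h,d)
round 2: derive span(j,j) via R1 from span(j,h), road(h,j)
round 3: derive span(c,e) via R1 from span(c,d), road(d,e)
round 3: derive span(e,h) via R1 from span(e,c), road(c,h)
round 3: derive span(h,a) via R1 from span(h,e), road(e,a)
round 3: derive span(j,e) via R1 from span(j,d), road(d,e)
round 4: derive span(c,a) via R1 from span(c,e), road(e,a)
round 4: derive span(j,a) via R1 from span(j,e), road(e,a)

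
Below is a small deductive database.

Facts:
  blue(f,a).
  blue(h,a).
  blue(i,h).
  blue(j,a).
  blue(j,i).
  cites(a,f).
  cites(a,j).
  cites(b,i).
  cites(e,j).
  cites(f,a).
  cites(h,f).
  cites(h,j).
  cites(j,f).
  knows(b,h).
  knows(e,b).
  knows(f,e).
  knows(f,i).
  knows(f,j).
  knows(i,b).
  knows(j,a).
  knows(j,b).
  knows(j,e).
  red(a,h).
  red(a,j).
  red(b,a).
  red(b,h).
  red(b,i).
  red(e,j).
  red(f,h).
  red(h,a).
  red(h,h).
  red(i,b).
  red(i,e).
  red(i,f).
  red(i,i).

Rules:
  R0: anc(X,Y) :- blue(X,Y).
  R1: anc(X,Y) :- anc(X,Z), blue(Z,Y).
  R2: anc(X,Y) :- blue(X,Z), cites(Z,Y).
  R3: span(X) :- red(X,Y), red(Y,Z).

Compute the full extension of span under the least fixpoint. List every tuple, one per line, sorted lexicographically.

span(a)
span(b)
span(f)
span(h)
span(i)

round 1: derive span(a) via R3 from red(a,h), red(h,a)
round 1: derive span(b) via R3 from red(b,a), red(a,h)
round 1: derive span(f) via R3 from red(f,h), red(h,a)
round 1: derive span(h) via R3 from red(h,a), red(a,h)
round 1: derive span(i) via R3 from red(i,b), red(b,a)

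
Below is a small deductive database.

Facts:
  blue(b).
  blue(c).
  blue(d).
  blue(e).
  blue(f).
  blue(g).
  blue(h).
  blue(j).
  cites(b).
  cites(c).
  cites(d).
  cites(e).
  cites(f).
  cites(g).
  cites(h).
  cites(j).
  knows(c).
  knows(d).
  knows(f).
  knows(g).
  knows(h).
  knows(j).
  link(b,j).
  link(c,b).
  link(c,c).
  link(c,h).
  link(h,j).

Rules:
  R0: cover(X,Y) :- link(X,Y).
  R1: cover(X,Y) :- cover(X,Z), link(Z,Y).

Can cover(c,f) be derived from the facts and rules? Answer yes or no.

round 1: derive cover(b,j) via R0 from link(b,j)
round 1: derive cover(c,b) via R0 from link(c,b)
round 1: derive cover(c,c) via R0 from link(c,c)
round 1: derive cover(c,h) via R0 from link(c,h)
round 1: derive cover(h,j) via R0 from link(h,j)
round 2: derive cover(c,j) via R1 from cover(c,b), link(b,j)

no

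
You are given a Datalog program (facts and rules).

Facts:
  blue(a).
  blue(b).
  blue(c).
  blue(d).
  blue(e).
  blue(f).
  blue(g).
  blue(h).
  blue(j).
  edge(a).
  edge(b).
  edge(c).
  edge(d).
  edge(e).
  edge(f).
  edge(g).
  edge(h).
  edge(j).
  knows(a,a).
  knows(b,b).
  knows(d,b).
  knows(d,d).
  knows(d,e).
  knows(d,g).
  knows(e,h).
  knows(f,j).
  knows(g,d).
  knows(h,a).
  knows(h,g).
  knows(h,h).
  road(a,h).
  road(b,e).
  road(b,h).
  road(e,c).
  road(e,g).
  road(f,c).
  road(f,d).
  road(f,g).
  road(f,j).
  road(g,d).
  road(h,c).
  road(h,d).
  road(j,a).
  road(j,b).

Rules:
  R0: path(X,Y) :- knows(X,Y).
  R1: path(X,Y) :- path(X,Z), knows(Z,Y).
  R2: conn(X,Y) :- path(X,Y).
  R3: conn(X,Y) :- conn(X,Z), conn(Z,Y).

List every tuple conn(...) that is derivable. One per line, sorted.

round 1: derive path(a,a) via R0 from knows(a,a)
round 1: derive path(b,b) via R0 from knows(b,b)
round 1: derive path(d,b) via R0 from knows(d,b)
round 1: derive path(d,d) via R0 from knows(d,d)
round 1: derive path(d,e) via R0 from knows(d,e)
round 1: derive path(d,g) via R0 from knows(d,g)
round 1: derive path(e,h) via R0 from knows(e,h)
round 1: derive path(f,j) via R0 from knows(f,j)
round 1: derive path(g,d) via R0 from knows(g,d)
round 1: derive path(h,a) via R0 from knows(h,a)
round 1: derive path(h,g) via R0 from knows(h,g)
round 1: derive path(h,h) via R0 from knows(h,h)
round 2: derive path(d,h) via R1 from path(d,e), knows(e,h)
round 2: derive path(e,a) via R1 from path(e,h), knows(h,a)
round 2: derive path(e,g) via R1 from path(e,h), knows(h,g)
round 2: derive path(g,b) via R1 from path(g,d), knows(d,b)
round 2: derive path(g,e) via R1 from path(g,d), knows(d,e)
round 2: derive path(g,g) via R1 from path(g,d), knows(d,g)
round 2: derive path(h,d) via R1 from path(h,g), knows(g,d)
round 2: derive conn(a,a) via R2 from path(a,a)
round 2: derive conn(b,b) via R2 from path(b,b)
round 2: derive conn(d,b) via R2 from path(d,b)
round 2: derive conn(d,d) via R2 from path(d,d)
round 2: derive conn(d,e) via R2 from path(d,e)
round 2: derive conn(d,g) via R2 from path(d,g)
round 2: derive conn(e,h) via R2 from path(e,h)
round 2: derive conn(f,j) via R2 from path(f,j)
round 2: derive conn(g,d) via R2 from path(g,d)
round 2: derive conn(h,a) via R2 from path(h,a)
round 2: derive conn(h,g) via R2 from path(h,g)
round 2: derive conn(h,h) via R2 from path(h,h)
round 3: derive path(d,a) via R1 from path(d,h), knows(h,a)
round 3: derive path(e,d) via R1 from path(e,g), knows(g,d)
round 3: derive path(g,h) via R1 from path(g,e), knows(e,h)
round 3: derive path(h,b) via R1 from path(h,d), knows(d,b)
round 3: derive path(h,e) via R1 from path(h,d), knows(d,e)
round 3: derive conn(d,h) via R2 from path(d,h)
round 3: derive conn(e,a) via R2 from path(e,a)
round 3: derive conn(e,g) via R2 from path(e,g)
round 3: derive conn(g,b) via R2 from path(g,b)
round 3: derive conn(g,e) via R2 from path(g,e)
round 3: derive conn(g,g) via R2 from path(g,g)
round 3: derive conn(h,d) via R2 from path(h,d)
round 4: derive path(e,b) via R1 from path(e,d), knows(d,b)
round 4: derive path(e,e) via R1 from path(e,d), knows(d,e)
round 4: derive path(g,a) via R1 from path(g,h), knows(h,a)
round 4: derive conn(d,a) via R2 from path(d,a)
round 4: derive conn(e,d) via R2 from path(e,d)
round 4: derive conn(g,h) via R2 from path(g,h)
round 4: derive conn(h,b) via R2 from path(h,b)
round 4: derive conn(h,e) via R2 from path(h,e)
round 4: derive conn(e,b) via R3 from conn(e,g), conn(g,b)
round 4: derive conn(e,e) via R3 from conn(e,g), conn(g,e)
round 4: derive conn(g,a) via R3 from conn(g,e), conn(e,a)

conn(a,a)
conn(b,b)
conn(d,a)
conn(d,b)
conn(d,d)
conn(d,e)
conn(d,g)
conn(d,h)
conn(e,a)
conn(e,b)
conn(e,d)
conn(e,e)
conn(e,g)
conn(e,h)
conn(f,j)
conn(g,a)
conn(g,b)
conn(g,d)
conn(g,e)
conn(g,g)
conn(g,h)
conn(h,a)
conn(h,b)
conn(h,d)
conn(h,e)
conn(h,g)
conn(h,h)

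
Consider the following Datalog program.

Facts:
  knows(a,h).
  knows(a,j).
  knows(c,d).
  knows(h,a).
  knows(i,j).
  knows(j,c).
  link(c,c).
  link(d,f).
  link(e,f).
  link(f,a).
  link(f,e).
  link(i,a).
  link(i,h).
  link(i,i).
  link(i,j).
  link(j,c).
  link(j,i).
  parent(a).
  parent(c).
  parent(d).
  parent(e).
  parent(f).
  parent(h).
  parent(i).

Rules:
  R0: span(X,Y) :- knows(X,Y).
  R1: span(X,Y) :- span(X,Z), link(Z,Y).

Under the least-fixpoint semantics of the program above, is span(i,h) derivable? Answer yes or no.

yes

round 1: derive span(a,h) via R0 from knows(a,h)
round 1: derive span(a,j) via R0 from knows(a,j)
round 1: derive span(c,d) via R0 from knows(c,d)
round 1: derive span(h,a) via R0 from knows(h,a)
round 1: derive span(i,j) via R0 from knows(i,j)
round 1: derive span(j,c) via R0 from knows(j,c)
round 2: derive span(a,c) via R1 from span(a,j), link(j,c)
round 2: derive span(a,i) via R1 from span(a,j), link(j,i)
round 2: derive span(c,f) via R1 from span(c,d), link(d,f)
round 2: derive span(i,c) via R1 from span(i,j), link(j,c)
round 2: derive span(i,i) via R1 from span(i,j), link(j,i)
round 3: derive span(a,a) via R1 from span(a,i), link(i,a)
round 3: derive span(c,a) via R1 from span(c,f), link(f,a)
round 3: derive span(c,e) via R1 from span(c,f), link(f,e)
round 3: derive span(i,a) via R1 from span(i,i), link(i,a)
round 3: derive span(i,h) via R1 from span(i,i), link(i,h)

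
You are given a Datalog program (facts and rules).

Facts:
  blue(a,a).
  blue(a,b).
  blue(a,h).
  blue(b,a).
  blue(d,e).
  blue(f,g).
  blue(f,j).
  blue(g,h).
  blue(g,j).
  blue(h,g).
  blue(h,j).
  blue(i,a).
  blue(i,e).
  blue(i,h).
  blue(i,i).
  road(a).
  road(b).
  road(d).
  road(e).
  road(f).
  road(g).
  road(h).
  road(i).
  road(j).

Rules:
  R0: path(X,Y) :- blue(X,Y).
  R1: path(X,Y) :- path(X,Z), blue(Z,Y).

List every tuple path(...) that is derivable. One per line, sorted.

path(a,a)
path(a,b)
path(a,g)
path(a,h)
path(a,j)
path(b,a)
path(b,b)
path(b,g)
path(b,h)
path(b,j)
path(d,e)
path(f,g)
path(f,h)
path(f,j)
path(g,g)
path(g,h)
path(g,j)
path(h,g)
path(h,h)
path(h,j)
path(i,a)
path(i,b)
path(i,e)
path(i,g)
path(i,h)
path(i,i)
path(i,j)

round 1: derive path(a,a) via R0 from blue(a,a)
round 1: derive path(a,b) via R0 from blue(a,b)
round 1: derive path(a,h) via R0 from blue(a,h)
round 1: derive path(b,a) via R0 from blue(b,a)
round 1: derive path(d,e) via R0 from blue(d,e)
round 1: derive path(f,g) via R0 from blue(f,g)
round 1: derive path(f,j) via R0 from blue(f,j)
round 1: derive path(g,h) via R0 from blue(g,h)
round 1: derive path(g,j) via R0 from blue(g,j)
round 1: derive path(h,g) via R0 from blue(h,g)
round 1: derive path(h,j) via R0 from blue(h,j)
round 1: derive path(i,a) via R0 from blue(i,a)
round 1: derive path(i,e) via R0 from blue(i,e)
round 1: derive path(i,h) via R0 from blue(i,h)
round 1: derive path(i,i) via R0 from blue(i,i)
round 2: derive path(a,g) via R1 from path(a,h), blue(h,g)
round 2: derive path(a,j) via R1 from path(a,h), blue(h,j)
round 2: derive path(b,b) via R1 from path(b,a), blue(a,b)
round 2: derive path(b,h) via R1 from path(b,a), blue(a,h)
round 2: derive path(f,h) via R1 from path(f,g), blue(g,h)
round 2: derive path(g,g) via R1 from path(g,h), blue(h,g)
round 2: derive path(h,h) via R1 from path(h,g), blue(g,h)
round 2: derive path(i,b) via R1 from path(i,a), blue(a,b)
round 2: derive path(i,g) via R1 from path(i,h), blue(h,g)
round 2: derive path(i,j) via R1 from path(i,h), blue(h,j)
round 3: derive path(b,g) via R1 from path(b,h), blue(h,g)
round 3: derive path(b,j) via R1 from path(b,h), blue(h,j)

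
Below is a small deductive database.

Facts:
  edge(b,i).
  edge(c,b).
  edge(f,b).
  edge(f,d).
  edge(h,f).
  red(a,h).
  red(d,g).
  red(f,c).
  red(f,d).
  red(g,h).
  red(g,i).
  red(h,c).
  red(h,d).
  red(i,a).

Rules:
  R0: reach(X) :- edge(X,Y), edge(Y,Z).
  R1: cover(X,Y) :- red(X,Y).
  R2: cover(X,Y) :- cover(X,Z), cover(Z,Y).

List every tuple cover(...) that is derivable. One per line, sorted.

cover(a,a)
cover(a,c)
cover(a,d)
cover(a,g)
cover(a,h)
cover(a,i)
cover(d,a)
cover(d,c)
cover(d,d)
cover(d,g)
cover(d,h)
cover(d,i)
cover(f,a)
cover(f,c)
cover(f,d)
cover(f,g)
cover(f,h)
cover(f,i)
cover(g,a)
cover(g,c)
cover(g,d)
cover(g,g)
cover(g,h)
cover(g,i)
cover(h,a)
cover(h,c)
cover(h,d)
cover(h,g)
cover(h,h)
cover(h,i)
cover(i,a)
cover(i,c)
cover(i,d)
cover(i,g)
cover(i,h)
cover(i,i)

round 1: derive cover(a,h) via R1 from red(a,h)
round 1: derive cover(d,g) via R1 from red(d,g)
round 1: derive cover(f,c) via R1 from red(f,c)
round 1: derive cover(f,d) via R1 from red(f,d)
round 1: derive cover(g,h) via R1 from red(g,h)
round 1: derive cover(g,i) via R1 from red(g,i)
round 1: derive cover(h,c) via R1 from red(h,c)
round 1: derive cover(h,d) via R1 from red(h,d)
round 1: derive cover(i,a) via R1 from red(i,a)
round 2: derive cover(a,c) via R2 from cover(a,h), cover(h,c)
round 2: derive cover(a,d) via R2 from cover(a,h), cover(h,d)
round 2: derive cover(d,h) via R2 from cover(d,g), cover(g,h)
round 2: derive cover(d,i) via R2 from cover(d,g), cover(g,i)
round 2: derive cover(f,g) via R2 from cover(f,d), cover(d,g)
round 2: derive cover(g,a) via R2 from cover(g,i), cover(i,a)
round 2: derive cover(g,c) via R2 from cover(g,h), cover(h,c)
round 2: derive cover(g,d) via R2 from cover(g,h), cover(h,d)
round 2: derive cover(h,g) via R2 from cover(h,d), cover(d,g)
round 2: derive cover(i,h) via R2 from cover(i,a), cover(a,h)
round 3: derive cover(a,g) via R2 from cover(a,d), cover(d,g)
round 3: derive cover(a,i) via R2 from cover(a,d), cover(d,i)
round 3: derive cover(d,a) via R2 from cover(d,g), cover(g,a)
round 3: derive cover(d,c) via R2 from cover(d,g), cover(g,c)
round 3: derive cover(d,d) via R2 from cover(d,g), cover(g,d)
round 3: derive cover(f,a) via R2 from cover(f,g), cover(g,a)
round 3: derive cover(f,h) via R2 from cover(f,d), cover(d,h)
round 3: derive cover(f,i) via R2 from cover(f,d), cover(d,i)
round 3: derive cover(g,g) via R2 from cover(g,d), cover(d,g)
round 3: derive cover(h,a) via R2 from cover(h,g), cover(g,a)
round 3: derive cover(h,h) via R2 from cover(h,d), cover(d,h)
round 3: derive cover(h,i) via R2 from cover(h,d), cover(d,i)
round 3: derive cover(i,c) via R2 from cover(i,a), cover(a,c)
round 3: derive cover(i,d) via R2 from cover(i,a), cover(a,d)
round 3: derive cover(i,g) via R2 from cover(i,h), cover(h,g)
round 4: derive cover(a,a) via R2 from cover(a,d), cover(d,a)
round 4: derive cover(i,i) via R2 from cover(i,a), cover(a,i)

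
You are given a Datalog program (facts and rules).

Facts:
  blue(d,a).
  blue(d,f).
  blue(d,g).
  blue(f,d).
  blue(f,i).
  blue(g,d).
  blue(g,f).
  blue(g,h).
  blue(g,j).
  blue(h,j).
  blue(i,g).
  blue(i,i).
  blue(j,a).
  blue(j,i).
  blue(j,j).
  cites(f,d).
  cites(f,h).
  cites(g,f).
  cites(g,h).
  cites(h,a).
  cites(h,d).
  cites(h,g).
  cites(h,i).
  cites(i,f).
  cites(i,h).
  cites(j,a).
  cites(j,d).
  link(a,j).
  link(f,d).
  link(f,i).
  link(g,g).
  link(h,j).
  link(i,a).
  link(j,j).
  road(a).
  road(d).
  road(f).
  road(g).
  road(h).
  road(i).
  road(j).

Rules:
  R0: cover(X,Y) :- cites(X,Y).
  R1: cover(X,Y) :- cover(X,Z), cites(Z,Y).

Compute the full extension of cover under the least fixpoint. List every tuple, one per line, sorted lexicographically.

cover(f,a)
cover(f,d)
cover(f,f)
cover(f,g)
cover(f,h)
cover(f,i)
cover(g,a)
cover(g,d)
cover(g,f)
cover(g,g)
cover(g,h)
cover(g,i)
cover(h,a)
cover(h,d)
cover(h,f)
cover(h,g)
cover(h,h)
cover(h,i)
cover(i,a)
cover(i,d)
cover(i,f)
cover(i,g)
cover(i,h)
cover(i,i)
cover(j,a)
cover(j,d)

round 1: derive cover(f,d) via R0 from cites(f,d)
round 1: derive cover(f,h) via R0 from cites(f,h)
round 1: derive cover(g,f) via R0 from cites(g,f)
round 1: derive cover(g,h) via R0 from cites(g,h)
round 1: derive cover(h,a) via R0 from cites(h,a)
round 1: derive cover(h,d) via R0 from cites(h,d)
round 1: derive cover(h,g) via R0 from cites(h,g)
round 1: derive cover(h,i) via R0 from cites(h,i)
round 1: derive cover(i,f) via R0 from cites(i,f)
round 1: derive cover(i,h) via R0 from cites(i,h)
round 1: derive cover(j,a) via R0 from cites(j,a)
round 1: derive cover(j,d) via R0 from cites(j,d)
round 2: derive cover(f,a) via R1 from cover(f,h), cites(h,a)
round 2: derive cover(f,g) via R1 from cover(f,h), cites(h,g)
round 2: derive cover(f,i) via R1 from cover(f,h), cites(h,i)
round 2: derive cover(g,a) via R1 from cover(g,h), cites(h,a)
round 2: derive cover(g,d) via R1 from cover(g,f), cites(f,d)
round 2: derive cover(g,g) via R1 from cover(g,h), cites(h,g)
round 2: derive cover(g,i) via R1 from cover(g,h), cites(h,i)
round 2: derive cover(h,f) via R1 from cover(h,g), cites(g,f)
round 2: derive cover(h,h) via R1 from cover(h,g), cites(g,h)
round 2: derive cover(i,a) via R1 from cover(i,h), cites(h,a)
round 2: derive cover(i,d) via R1 from cover(i,f), cites(f,d)
round 2: derive cover(i,g) via R1 from cover(i,h), cites(h,g)
round 2: derive cover(i,i) via R1 from cover(i,h), cites(h,i)
round 3: derive cover(f,f) via R1 from cover(f,g), cites(g,f)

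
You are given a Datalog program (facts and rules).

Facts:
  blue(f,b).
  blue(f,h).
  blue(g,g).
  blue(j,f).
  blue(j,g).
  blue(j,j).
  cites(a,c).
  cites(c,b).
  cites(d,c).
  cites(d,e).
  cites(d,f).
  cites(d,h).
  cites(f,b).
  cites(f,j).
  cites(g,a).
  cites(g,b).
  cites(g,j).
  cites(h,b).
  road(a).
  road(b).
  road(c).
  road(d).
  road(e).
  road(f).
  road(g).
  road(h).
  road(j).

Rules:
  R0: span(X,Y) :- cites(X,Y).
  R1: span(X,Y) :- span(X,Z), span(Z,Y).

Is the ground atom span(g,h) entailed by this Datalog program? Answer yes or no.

no

round 1: derive span(a,c) via R0 from cites(a,c)
round 1: derive span(c,b) via R0 from cites(c,b)
round 1: derive span(d,c) via R0 from cites(d,c)
round 1: derive span(d,e) via R0 from cites(d,e)
round 1: derive span(d,f) via R0 from cites(d,f)
round 1: derive span(d,h) via R0 from cites(d,h)
round 1: derive span(f,b) via R0 from cites(f,b)
round 1: derive span(f,j) via R0 from cites(f,j)
round 1: derive span(g,a) via R0 from cites(g,a)
round 1: derive span(g,b) via R0 from cites(g,b)
round 1: derive span(g,j) via R0 from cites(g,j)
round 1: derive span(h,b) via R0 from cites(h,b)
round 2: derive span(a,b) via R1 from span(a,c), span(c,b)
round 2: derive span(d,b) via R1 from span(d,c), span(c,b)
round 2: derive span(d,j) via R1 from span(d,f), span(f,j)
round 2: derive span(g,c) via R1 from span(g,a), span(a,c)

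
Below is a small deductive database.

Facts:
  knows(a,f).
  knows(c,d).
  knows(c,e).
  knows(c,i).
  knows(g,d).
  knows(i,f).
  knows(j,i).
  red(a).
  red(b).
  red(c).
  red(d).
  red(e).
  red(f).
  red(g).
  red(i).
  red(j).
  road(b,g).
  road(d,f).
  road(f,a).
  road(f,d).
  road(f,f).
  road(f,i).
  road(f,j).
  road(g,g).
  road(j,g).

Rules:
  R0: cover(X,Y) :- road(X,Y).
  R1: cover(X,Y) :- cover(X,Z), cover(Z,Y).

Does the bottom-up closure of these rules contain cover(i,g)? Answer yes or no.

no

round 1: derive cover(b,g) via R0 from road(b,g)
round 1: derive cover(d,f) via R0 from road(d,f)
round 1: derive cover(f,a) via R0 from road(f,a)
round 1: derive cover(f,d) via R0 from road(f,d)
round 1: derive cover(f,f) via R0 from road(f,f)
round 1: derive cover(f,i) via R0 from road(f,i)
round 1: derive cover(f,j) via R0 from road(f,j)
round 1: derive cover(g,g) via R0 from road(g,g)
round 1: derive cover(j,g) via R0 from road(j,g)
round 2: derive cover(d,a) via R1 from cover(d,f), cover(f,a)
round 2: derive cover(d,d) via R1 from cover(d,f), cover(f,d)
round 2: derive cover(d,i) via R1 from cover(d,f), cover(f,i)
round 2: derive cover(d,j) via R1 from cover(d,f), cover(f,j)
round 2: derive cover(f,g) via R1 from cover(f,j), cover(j,g)
round 3: derive cover(d,g) via R1 from cover(d,f), cover(f,g)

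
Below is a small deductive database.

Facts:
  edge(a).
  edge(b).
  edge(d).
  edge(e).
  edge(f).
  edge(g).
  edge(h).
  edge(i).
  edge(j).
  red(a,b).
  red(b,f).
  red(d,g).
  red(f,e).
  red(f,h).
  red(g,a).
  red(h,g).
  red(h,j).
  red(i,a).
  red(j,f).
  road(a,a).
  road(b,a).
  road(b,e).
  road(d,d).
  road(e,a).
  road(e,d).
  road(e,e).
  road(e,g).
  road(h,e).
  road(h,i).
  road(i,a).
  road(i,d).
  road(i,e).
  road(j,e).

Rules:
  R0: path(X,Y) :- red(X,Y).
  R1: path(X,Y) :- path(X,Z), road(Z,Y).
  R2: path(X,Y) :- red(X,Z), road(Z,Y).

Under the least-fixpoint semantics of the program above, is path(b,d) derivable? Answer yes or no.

round 1: derive path(a,b) via R0 from red(a,b)
round 1: derive path(b,f) via R0 from red(b,f)
round 1: derive path(d,g) via R0 from red(d,g)
round 1: derive path(f,e) via R0 from red(f,e)
round 1: derive path(f,h) via R0 from red(f,h)
round 1: derive path(g,a) via R0 from red(g,a)
round 1: derive path(h,g) via R0 from red(h,g)
round 1: derive path(h,j) via R0 from red(h,j)
round 1: derive path(i,a) via R0 from red(i,a)
round 1: derive path(j,f) via R0 from red(j,f)
round 1: derive path(a,a) via R2 from red(a,b), road(b,a)
round 1: derive path(a,e) via R2 from red(a,b), road(b,e)
round 1: derive path(f,a) via R2 from red(f,e), road(e,a)
round 1: derive path(f,d) via R2 from red(f,e), road(e,d)
round 1: derive path(f,g) via R2 from red(f,e), road(e,g)
round 1: derive path(f,i) via R2 from red(f,h), road(h,i)
round 1: derive path(h,e) via R2 from red(h,j), road(j,e)
round 2: derive path(a,d) via R1 from path(a,e), road(e,d)
round 2: derive path(a,g) via R1 from path(a,e), road(e,g)
round 2: derive path(h,a) via R1 from path(h,e), road(e,a)
round 2: derive path(h,d) via R1 from path(h,e), road(e,d)

no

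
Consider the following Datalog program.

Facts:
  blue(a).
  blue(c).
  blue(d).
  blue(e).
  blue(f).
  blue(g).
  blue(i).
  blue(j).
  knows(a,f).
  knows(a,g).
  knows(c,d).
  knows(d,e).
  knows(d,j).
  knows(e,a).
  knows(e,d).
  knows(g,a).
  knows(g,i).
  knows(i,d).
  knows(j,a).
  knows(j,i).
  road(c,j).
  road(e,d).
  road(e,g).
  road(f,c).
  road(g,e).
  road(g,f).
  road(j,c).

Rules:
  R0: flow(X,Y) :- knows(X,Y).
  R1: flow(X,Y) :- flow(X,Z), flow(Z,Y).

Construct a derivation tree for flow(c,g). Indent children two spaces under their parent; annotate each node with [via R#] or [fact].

flow(c,g)  [via R1]
  flow(c,e)  [via R1]
    flow(c,d)  [via R0]
      knows(c,d)  [fact]
    flow(d,e)  [via R0]
      knows(d,e)  [fact]
  flow(e,g)  [via R1]
    flow(e,a)  [via R0]
      knows(e,a)  [fact]
    flow(a,g)  [via R0]
      knows(a,g)  [fact]

round 1: derive flow(a,f) via R0 from knows(a,f)
round 1: derive flow(a,g) via R0 from knows(a,g)
round 1: derive flow(c,d) via R0 from knows(c,d)
round 1: derive flow(d,e) via R0 from knows(d,e)
round 1: derive flow(d,j) via R0 from knows(d,j)
round 1: derive flow(e,a) via R0 from knows(e,a)
round 1: derive flow(e,d) via R0 from knows(e,d)
round 1: derive flow(g,a) via R0 from knows(g,a)
round 1: derive flow(g,i) via R0 from knows(g,i)
round 1: derive flow(i,d) via R0 from knows(i,d)
round 1: derive flow(j,a) via R0 from knows(j,a)
round 1: derive flow(j,i) via R0 from knows(j,i)
round 2: derive flow(a,a) via R1 from flow(a,g), flow(g,a)
round 2: derive flow(a,i) via R1 from flow(a,g), flow(g,i)
round 2: derive flow(c,e) via R1 from flow(c,d), flow(d,e)
round 2: derive flow(c,j) via R1 from flow(c,d), flow(d,j)
round 2: derive flow(d,a) via R1 from flow(d,e), flow(e,a)
round 2: derive flow(d,d) via R1 from flow(d,e), flow(e,d)
round 2: derive flow(d,i) via R1 from flow(d,j), flow(j,i)
round 2: derive flow(e,e) via R1 from flow(e,d), flow(d,e)
round 2: derive flow(e,f) via R1 from flow(e,a), flow(a,f)
round 2: derive flow(e,g) via R1 from flow(e,a), flow(a,g)
round 2: derive flow(e,j) via R1 from flow(e,d), flow(d,j)
round 2: derive flow(g,d) via R1 from flow(g,i), flow(i,d)
round 2: derive flow(g,f) via R1 from flow(g,a), flow(a,f)
round 2: derive flow(g,g) via R1 from flow(g,a), flow(a,g)
round 2: derive flow(i,e) via R1 from flow(i,d), flow(d,e)
round 2: derive flow(i,j) via R1 from flow(i,d), flow(d,j)
round 2: derive flow(j,d) via R1 from flow(j,i), flow(i,d)
round 2: derive flow(j,f) via R1 from flow(j,a), flow(a,f)
round 2: derive flow(j,g) via R1 from flow(j,a), flow(a,g)
round 3: derive flow(a,d) via R1 from flow(a,g), flow(g,d)
round 3: derive flow(a,e) via R1 from flow(a,i), flow(i,e)
round 3: derive flow(a,j) via R1 from flow(a,i), flow(i,j)
round 3: derive flow(c,a) via R1 from flow(c,d), flow(d,a)
round 3: derive flow(c,f) via R1 from flow(c,e), flow(e,f)
round 3: derive flow(c,g) via R1 from flow(c,e), flow(e,g)
round 3: derive flow(c,i) via R1 from flow(c,d), flow(d,i)
round 3: derive flow(d,f) via R1 from flow(d,a), flow(a,f)
round 3: derive flow(d,g) via R1 from flow(d,a), flow(a,g)
round 3: derive flow(e,i) via R1 from flow(e,a), flow(a,i)
round 3: derive flow(g,e) via R1 from flow(g,d), flow(d,e)
round 3: derive flow(g,j) via R1 from flow(g,d), flow(d,j)
round 3: derive flow(i,a) via R1 from flow(i,d), flow(d,a)
round 3: derive flow(i,f) via R1 from flow(i,e), flow(e,f)
round 3: derive flow(i,g) via R1 from flow(i,e), flow(e,g)
round 3: derive flow(i,i) via R1 from flow(i,d), flow(d,i)
round 3: derive flow(j,e) via R1 from flow(j,d), flow(d,e)
round 3: derive flow(j,j) via R1 from flow(j,d), flow(d,j)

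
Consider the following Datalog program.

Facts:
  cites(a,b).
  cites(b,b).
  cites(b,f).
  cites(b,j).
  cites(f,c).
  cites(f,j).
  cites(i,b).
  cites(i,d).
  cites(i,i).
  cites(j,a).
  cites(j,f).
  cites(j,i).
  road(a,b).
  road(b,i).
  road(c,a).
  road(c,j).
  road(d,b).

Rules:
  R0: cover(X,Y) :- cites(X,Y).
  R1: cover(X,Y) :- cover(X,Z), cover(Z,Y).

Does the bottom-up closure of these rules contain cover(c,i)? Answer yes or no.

no

round 1: derive cover(a,b) via R0 from cites(a,b)
round 1: derive cover(b,b) via R0 from cites(b,b)
round 1: derive cover(b,f) via R0 from cites(b,f)
round 1: derive cover(b,j) via R0 from cites(b,j)
round 1: derive cover(f,c) via R0 from cites(f,c)
round 1: derive cover(f,j) via R0 from cites(f,j)
round 1: derive cover(i,b) via R0 from cites(i,b)
round 1: derive cover(i,d) via R0 from cites(i,d)
round 1: derive cover(i,i) via R0 from cites(i,i)
round 1: derive cover(j,a) via R0 from cites(j,a)
round 1: derive cover(j,f) via R0 from cites(j,f)
round 1: derive cover(j,i) via R0 from cites(j,i)
round 2: derive cover(a,f) via R1 from cover(a,b), cover(b,f)
round 2: derive cover(a,j) via R1 from cover(a,b), cover(b,j)
round 2: derive cover(b,a) via R1 from cover(b,j), cover(j,a)
round 2: derive cover(b,c) via R1 from cover(b,f), cover(f,c)
round 2: derive cover(b,i) via R1 from cover(b,j), cover(j,i)
round 2: derive cover(f,a) via R1 from cover(f,j), cover(j,a)
round 2: derive cover(f,f) via R1 from cover(f,j), cover(j,f)
round 2: derive cover(f,i) via R1 from cover(f,j), cover(j,i)
round 2: derive cover(i,f) via R1 from cover(i,b), cover(b,f)
round 2: derive cover(i,j) via R1 from cover(i,b), cover(b,j)
round 2: derive cover(j,b) via R1 from cover(j,a), cover(a,b)
round 2: derive cover(j,c) via R1 from cover(j,f), cover(f,c)
round 2: derive cover(j,d) via R1 from cover(j,i), cover(i,d)
round 2: derive cover(j,j) via R1 from cover(j,f), cover(f,j)
round 3: derive cover(a,a) via R1 from cover(a,b), cover(b,a)
round 3: derive cover(a,c) via R1 from cover(a,b), cover(b,c)
round 3: derive cover(a,d) via R1 from cover(a,j), cover(j,d)
round 3: derive cover(a,i) via R1 from cover(a,b), cover(b,i)
round 3: derive cover(b,d) via R1 from cover(b,i), cover(i,d)
round 3: derive cover(f,b) via R1 from cover(f,a), cover(a,b)
round 3: derive cover(f,d) via R1 from cover(f,i), cover(i,d)
round 3: derive cover(i,a) via R1 from cover(i,b), cover(b,a)
round 3: derive cover(i,c) via R1 from cover(i,b), cover(b,c)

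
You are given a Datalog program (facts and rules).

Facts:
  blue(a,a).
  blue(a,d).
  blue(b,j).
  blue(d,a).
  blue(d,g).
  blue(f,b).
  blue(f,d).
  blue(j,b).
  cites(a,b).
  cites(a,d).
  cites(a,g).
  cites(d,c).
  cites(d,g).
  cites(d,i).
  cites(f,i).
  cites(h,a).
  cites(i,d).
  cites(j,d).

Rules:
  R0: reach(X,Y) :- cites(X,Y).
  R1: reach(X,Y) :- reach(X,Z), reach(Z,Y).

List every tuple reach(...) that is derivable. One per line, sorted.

round 1: derive reach(a,b) via R0 from cites(a,b)
round 1: derive reach(a,d) via R0 from cites(a,d)
round 1: derive reach(a,g) via R0 from cites(a,g)
round 1: derive reach(d,c) via R0 from cites(d,c)
round 1: derive reach(d,g) via R0 from cites(d,g)
round 1: derive reach(d,i) via R0 from cites(d,i)
round 1: derive reach(f,i) via R0 from cites(f,i)
round 1: derive reach(h,a) via R0 from cites(h,a)
round 1: derive reach(i,d) via R0 from cites(i,d)
round 1: derive reach(j,d) via R0 from cites(j,d)
round 2: derive reach(a,c) via R1 from reach(a,d), reach(d,c)
round 2: derive reach(a,i) via R1 from reach(a,d), reach(d,i)
round 2: derive reach(d,d) via R1 from reach(d,i), reach(i,d)
round 2: derive reach(f,d) via R1 from reach(f,i), reach(i,d)
round 2: derive reach(h,b) via R1 from reach(h,a), reach(a,b)
round 2: derive reach(h,d) via R1 from reach(h,a), reach(a,d)
round 2: derive reach(h,g) via R1 from reach(h,a), reach(a,g)
round 2: derive reach(i,c) via R1 from reach(i,d), reach(d,c)
round 2: derive reach(i,g) via R1 from reach(i,d), reach(d,g)
round 2: derive reach(i,i) via R1 from reach(i,d), reach(d,i)
round 2: derive reach(j,c) via R1 from reach(j,d), reach(d,c)
round 2: derive reach(j,g) via R1 from reach(j,d), reach(d,g)
round 2: derive reach(j,i) via R1 from reach(j,d), reach(d,i)
round 3: derive reach(f,c) via R1 from reach(f,d), reach(d,c)
round 3: derive reach(f,g) via R1 from reach(f,d), reach(d,g)
round 3: derive reach(h,c) via R1 from reach(h,a), reach(a,c)
round 3: derive reach(h,i) via R1 from reach(h,a), reach(a,i)

reach(a,b)
reach(a,c)
reach(a,d)
reach(a,g)
reach(a,i)
reach(d,c)
reach(d,d)
reach(d,g)
reach(d,i)
reach(f,c)
reach(f,d)
reach(f,g)
reach(f,i)
reach(h,a)
reach(h,b)
reach(h,c)
reach(h,d)
reach(h,g)
reach(h,i)
reach(i,c)
reach(i,d)
reach(i,g)
reach(i,i)
reach(j,c)
reach(j,d)
reach(j,g)
reach(j,i)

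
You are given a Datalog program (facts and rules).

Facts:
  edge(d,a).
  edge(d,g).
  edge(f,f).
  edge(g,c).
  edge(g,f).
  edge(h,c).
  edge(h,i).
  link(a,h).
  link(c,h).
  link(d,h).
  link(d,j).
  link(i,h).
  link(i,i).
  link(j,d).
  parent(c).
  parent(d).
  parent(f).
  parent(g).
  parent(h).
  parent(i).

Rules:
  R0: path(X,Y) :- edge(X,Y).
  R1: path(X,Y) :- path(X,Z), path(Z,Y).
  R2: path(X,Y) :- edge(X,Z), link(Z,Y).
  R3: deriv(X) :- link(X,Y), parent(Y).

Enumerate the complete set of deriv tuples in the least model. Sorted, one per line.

deriv(a)
deriv(c)
deriv(d)
deriv(i)
deriv(j)

round 1: derive deriv(a) via R3 from link(a,h), parent(h)
round 1: derive deriv(c) via R3 from link(c,h), parent(h)
round 1: derive deriv(d) via R3 from link(d,h), parent(h)
round 1: derive deriv(i) via R3 from link(i,h), parent(h)
round 1: derive deriv(j) via R3 from link(j,d), parent(d)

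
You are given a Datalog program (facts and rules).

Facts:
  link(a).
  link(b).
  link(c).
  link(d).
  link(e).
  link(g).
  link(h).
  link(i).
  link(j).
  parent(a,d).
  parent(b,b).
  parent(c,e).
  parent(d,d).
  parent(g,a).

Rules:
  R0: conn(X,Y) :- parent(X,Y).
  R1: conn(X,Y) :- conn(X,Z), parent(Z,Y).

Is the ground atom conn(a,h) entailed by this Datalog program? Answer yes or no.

round 1: derive conn(a,d) via R0 from parent(a,d)
round 1: derive conn(b,b) via R0 from parent(b,b)
round 1: derive conn(c,e) via R0 from parent(c,e)
round 1: derive conn(d,d) via R0 from parent(d,d)
round 1: derive conn(g,a) via R0 from parent(g,a)
round 2: derive conn(g,d) via R1 from conn(g,a), parent(a,d)

no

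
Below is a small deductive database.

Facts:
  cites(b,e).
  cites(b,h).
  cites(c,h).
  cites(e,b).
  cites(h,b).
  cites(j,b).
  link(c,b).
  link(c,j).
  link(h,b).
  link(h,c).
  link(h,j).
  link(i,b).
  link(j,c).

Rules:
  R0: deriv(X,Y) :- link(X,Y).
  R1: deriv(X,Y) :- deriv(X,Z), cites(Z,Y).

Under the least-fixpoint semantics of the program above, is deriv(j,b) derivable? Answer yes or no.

round 1: derive deriv(c,b) via R0 from link(c,b)
round 1: derive deriv(c,j) via R0 from link(c,j)
round 1: derive deriv(h,b) via R0 from link(h,b)
round 1: derive deriv(h,c) via R0 from link(h,c)
round 1: derive deriv(h,j) via R0 from link(h,j)
round 1: derive deriv(i,b) via R0 from link(i,b)
round 1: derive deriv(j,c) via R0 from link(j,c)
round 2: derive deriv(c,e) via R1 from deriv(c,b), cites(b,e)
round 2: derive deriv(c,h) via R1 from deriv(c,b), cites(b,h)
round 2: derive deriv(h,e) via R1 from deriv(h,b), cites(b,e)
round 2: derive deriv(h,h) via R1 from deriv(h,b), cites(b,h)
round 2: derive deriv(i,e) via R1 from deriv(i,b), cites(b,e)
round 2: derive deriv(i,h) via R1 from deriv(i,b), cites(b,h)
round 2: derive deriv(j,h) via R1 from deriv(j,c), cites(c,h)
round 3: derive deriv(j,b) via R1 from deriv(j,h), cites(h,b)
round 4: derive deriv(j,e) via R1 from deriv(j,b), cites(b,e)

yes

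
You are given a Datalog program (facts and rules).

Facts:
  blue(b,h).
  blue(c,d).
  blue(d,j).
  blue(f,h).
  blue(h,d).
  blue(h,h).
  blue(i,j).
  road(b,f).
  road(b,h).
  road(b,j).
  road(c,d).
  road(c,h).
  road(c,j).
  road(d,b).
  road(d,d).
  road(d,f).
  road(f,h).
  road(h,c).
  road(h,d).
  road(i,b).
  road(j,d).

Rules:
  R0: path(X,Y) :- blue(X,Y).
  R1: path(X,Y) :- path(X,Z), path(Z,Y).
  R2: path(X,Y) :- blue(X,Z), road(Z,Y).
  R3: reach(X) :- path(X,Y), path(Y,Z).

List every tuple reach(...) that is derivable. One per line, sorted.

reach(b)
reach(c)
reach(d)
reach(f)
reach(h)
reach(i)

round 1: derive path(b,h) via R0 from blue(b,h)
round 1: derive path(c,d) via R0 from blue(c,d)
round 1: derive path(d,j) via R0 from blue(d,j)
round 1: derive path(f,h) via R0 from blue(f,h)
round 1: derive path(h,d) via R0 from blue(h,d)
round 1: derive path(h,h) via R0 from blue(h,h)
round 1: derive path(i,j) via R0 from blue(i,j)
round 1: derive path(b,c) via R2 from blue(b,h), road(h,c)
round 1: derive path(b,d) via R2 from blue(b,h), road(h,d)
round 1: derive path(c,b) via R2 from blue(c,d), road(d,b)
round 1: derive path(c,f) via R2 from blue(c,d), road(d,f)
round 1: derive path(d,d) via R2 from blue(d,j), road(j,d)
round 1: derive path(f,c) via R2 from blue(f,h), road(h,c)
round 1: derive path(f,d) via R2 from blue(f,h), road(h,d)
round 1: derive path(h,b) via R2 from blue(h,d), road(d,b)
round 1: derive path(h,c) via R2 from blue(h,h), road(h,c)
round 1: derive path(h,f) via R2 from blue(h,d), road(d,f)
round 1: derive path(i,d) via R2 from blue(i,j), road(j,d)
round 2: derive path(b,b) via R1 from path(b,c), path(c,b)
round 2: derive path(b,f) via R1 from path(b,c), path(c,f)
round 2: derive path(b,j) via R1 from path(b,d), path(d,j)
round 2: derive path(c,c) via R1 from path(c,b), path(b,c)
round 2: derive path(c,h) via R1 from path(c,b), path(b,h)
round 2: derive path(c,j) via R1 from path(c,d), path(d,j)
round 2: derive path(f,b) via R1 from path(f,c), path(c,b)
round 2: derive path(f,f) via R1 from path(f,c), path(c,f)
round 2: derive path(f,j) via R1 from path(f,d), path(d,j)
round 2: derive path(h,j) via R1 from path(h,d), path(d,j)
round 2: derive reach(b) via R3 from path(b,c), path(c,b)
round 2: derive reach(c) via R3 from path(c,b), path(b,c)
round 2: derive reach(d) via R3 from path(d,d), path(d,d)
round 2: derive reach(f) via R3 from path(f,c), path(c,b)
round 2: derive reach(h) via R3 from path(h,b), path(b,c)
round 2: derive reach(i) via R3 from path(i,d), path(d,d)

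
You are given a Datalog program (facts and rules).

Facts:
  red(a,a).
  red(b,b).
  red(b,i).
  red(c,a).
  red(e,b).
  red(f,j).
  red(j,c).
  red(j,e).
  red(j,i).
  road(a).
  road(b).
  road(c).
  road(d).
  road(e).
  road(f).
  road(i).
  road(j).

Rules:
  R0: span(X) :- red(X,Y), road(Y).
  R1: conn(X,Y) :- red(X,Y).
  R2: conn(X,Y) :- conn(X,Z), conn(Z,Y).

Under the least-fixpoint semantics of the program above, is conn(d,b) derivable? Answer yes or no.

no

round 1: derive conn(a,a) via R1 from red(a,a)
round 1: derive conn(b,b) via R1 from red(b,b)
round 1: derive conn(b,i) via R1 from red(b,i)
round 1: derive conn(c,a) via R1 from red(c,a)
round 1: derive conn(e,b) via R1 from red(e,b)
round 1: derive conn(f,j) via R1 from red(f,j)
round 1: derive conn(j,c) via R1 from red(j,c)
round 1: derive conn(j,e) via R1 from red(j,e)
round 1: derive conn(j,i) via R1 from red(j,i)
round 2: derive conn(e,i) via R2 from conn(e,b), conn(b,i)
round 2: derive conn(f,c) via R2 from conn(f,j), conn(j,c)
round 2: derive conn(f,e) via R2 from conn(f,j), conn(j,e)
round 2: derive conn(f,i) via R2 from conn(f,j), conn(j,i)
round 2: derive conn(j,a) via R2 from conn(j,c), conn(c,a)
round 2: derive conn(j,b) via R2 from conn(j,e), conn(e,b)
round 3: derive conn(f,a) via R2 from conn(f,c), conn(c,a)
round 3: derive conn(f,b) via R2 from conn(f,e), conn(e,b)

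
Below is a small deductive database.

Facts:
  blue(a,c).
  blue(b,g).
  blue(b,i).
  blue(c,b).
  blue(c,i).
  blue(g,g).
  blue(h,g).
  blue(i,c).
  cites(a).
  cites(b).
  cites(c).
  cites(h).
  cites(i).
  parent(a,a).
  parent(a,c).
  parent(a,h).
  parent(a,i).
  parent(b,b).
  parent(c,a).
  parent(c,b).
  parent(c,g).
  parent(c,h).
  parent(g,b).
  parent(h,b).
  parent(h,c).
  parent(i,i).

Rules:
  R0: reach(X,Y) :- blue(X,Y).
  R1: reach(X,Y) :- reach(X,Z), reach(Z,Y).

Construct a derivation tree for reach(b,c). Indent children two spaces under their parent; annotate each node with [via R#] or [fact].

round 1: derive reach(a,c) via R0 from blue(a,c)
round 1: derive reach(b,g) via R0 from blue(b,g)
round 1: derive reach(b,i) via R0 from blue(b,i)
round 1: derive reach(c,b) via R0 from blue(c,b)
round 1: derive reach(c,i) via R0 from blue(c,i)
round 1: derive reach(g,g) via R0 from blue(g,g)
round 1: derive reach(h,g) via R0 from blue(h,g)
round 1: derive reach(i,c) via R0 from blue(i,c)
round 2: derive reach(a,b) via R1 from reach(a,c), reach(c,b)
round 2: derive reach(a,i) via R1 from reach(a,c), reach(c,i)
round 2: derive reach(b,c) via R1 from reach(b,i), reach(i,c)
round 2: derive reach(c,c) via R1 from reach(c,i), reach(i,c)
round 2: derive reach(c,g) via R1 from reach(c,b), reach(b,g)
round 2: derive reach(i,b) via R1 from reach(i,c), reach(c,b)
round 2: derive reach(i,i) via R1 from reach(i,c), reach(c,i)
round 3: derive reach(a,g) via R1 from reach(a,b), reach(b,g)
round 3: derive reach(b,b) via R1 from reach(b,c), reach(c,b)
round 3: derive reach(i,g) via R1 from reach(i,b), reach(b,g)

reach(b,c)  [via R1]
  reach(b,i)  [via R0]
    blue(b,i)  [fact]
  reach(i,c)  [via R0]
    blue(i,c)  [fact]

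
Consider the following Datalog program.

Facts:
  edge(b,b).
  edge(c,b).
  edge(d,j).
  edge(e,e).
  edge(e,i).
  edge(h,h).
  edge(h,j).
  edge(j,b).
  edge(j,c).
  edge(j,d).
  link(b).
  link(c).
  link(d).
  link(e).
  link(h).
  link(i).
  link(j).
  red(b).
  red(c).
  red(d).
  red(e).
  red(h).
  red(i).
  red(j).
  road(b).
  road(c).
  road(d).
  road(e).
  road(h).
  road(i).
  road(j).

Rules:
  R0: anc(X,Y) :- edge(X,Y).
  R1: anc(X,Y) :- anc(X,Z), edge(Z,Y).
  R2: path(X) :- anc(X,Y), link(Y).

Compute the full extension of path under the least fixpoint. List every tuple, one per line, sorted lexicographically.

path(b)
path(c)
path(d)
path(e)
path(h)
path(j)

round 1: derive anc(b,b) via R0 from edge(b,b)
round 1: derive anc(c,b) via R0 from edge(c,b)
round 1: derive anc(d,j) via R0 from edge(d,j)
round 1: derive anc(e,e) via R0 from edge(e,e)
round 1: derive anc(e,i) via R0 from edge(e,i)
round 1: derive anc(h,h) via R0 from edge(h,h)
round 1: derive anc(h,j) via R0 from edge(h,j)
round 1: derive anc(j,b) via R0 from edge(j,b)
round 1: derive anc(j,c) via R0 from edge(j,c)
round 1: derive anc(j,d) via R0 from edge(j,d)
round 2: derive anc(d,b) via R1 from anc(d,j), edge(j,b)
round 2: derive anc(d,c) via R1 from anc(d,j), edge(j,c)
round 2: derive anc(d,d) via R1 from anc(d,j), edge(j,d)
round 2: derive anc(h,b) via R1 from anc(h,j), edge(j,b)
round 2: derive anc(h,c) via R1 from anc(h,j), edge(j,c)
round 2: derive anc(h,d) via R1 from anc(h,j), edge(j,d)
round 2: derive anc(j,j) via R1 from anc(j,d), edge(d,j)
round 2: derive path(b) via R2 from anc(b,b), link(b)
round 2: derive path(c) via R2 from anc(c,b), link(b)
round 2: derive path(d) via R2 from anc(d,j), link(j)
round 2: derive path(e) via R2 from anc(e,e), link(e)
round 2: derive path(h) via R2 from anc(h,h), link(h)
round 2: derive path(j) via R2 from anc(j,b), link(b)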